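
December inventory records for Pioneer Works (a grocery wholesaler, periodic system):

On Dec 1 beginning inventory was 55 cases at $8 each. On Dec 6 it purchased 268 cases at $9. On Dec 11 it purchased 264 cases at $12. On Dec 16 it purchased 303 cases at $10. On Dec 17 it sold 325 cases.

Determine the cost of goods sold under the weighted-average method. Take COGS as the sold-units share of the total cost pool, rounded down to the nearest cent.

COGS = $3,304.77

Dec 17, sell 325: 325/890 × $9,050.00 → $3,304.77
Ending inventory (cost pool remaining) = $5,745.23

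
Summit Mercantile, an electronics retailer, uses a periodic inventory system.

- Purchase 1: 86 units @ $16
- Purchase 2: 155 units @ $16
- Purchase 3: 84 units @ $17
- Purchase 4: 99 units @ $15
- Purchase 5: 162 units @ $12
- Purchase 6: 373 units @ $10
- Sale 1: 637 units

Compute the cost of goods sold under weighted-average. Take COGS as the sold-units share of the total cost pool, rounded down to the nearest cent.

Sale 1, sell 637: 637/959 × $12,443.00 → $8,265.05
Ending inventory (cost pool remaining) = $4,177.95
Check: goods available $12,443.00 = COGS $8,265.05 + ending $4,177.95

COGS = $8,265.05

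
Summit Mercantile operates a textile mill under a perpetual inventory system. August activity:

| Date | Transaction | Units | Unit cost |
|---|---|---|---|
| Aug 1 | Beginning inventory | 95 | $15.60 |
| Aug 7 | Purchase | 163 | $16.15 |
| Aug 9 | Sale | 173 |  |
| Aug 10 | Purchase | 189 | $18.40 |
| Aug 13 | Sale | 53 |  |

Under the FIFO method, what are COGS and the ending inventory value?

Aug 9, 173 sold [FIFO — oldest first]: 95 @ $15.60 + 78 @ $16.15 = $2,741.70
Aug 13, 53 sold [FIFO — oldest first]: 53 @ $16.15 = $855.95
Total COGS = $2,741.70 + $855.95 = $3,597.65
Ending inventory: 32 @ $16.15 + 189 @ $18.40 = $3,994.40
Check: goods available $7,592.05 = COGS $3,597.65 + ending $3,994.40

COGS = $3,597.65; ending inventory = $3,994.40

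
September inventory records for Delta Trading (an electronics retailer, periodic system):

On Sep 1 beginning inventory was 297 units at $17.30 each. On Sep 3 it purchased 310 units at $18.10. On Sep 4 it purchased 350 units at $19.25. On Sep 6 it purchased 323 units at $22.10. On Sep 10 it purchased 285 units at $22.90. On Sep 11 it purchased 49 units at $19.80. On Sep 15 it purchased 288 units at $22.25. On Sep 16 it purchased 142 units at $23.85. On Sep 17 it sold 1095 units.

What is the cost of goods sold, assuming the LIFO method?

COGS = $24,583.70

Sep 17, 1095 sold [LIFO — newest first]: 142 @ $23.85 + 288 @ $22.25 + 49 @ $19.80 + 285 @ $22.90 + 323 @ $22.10 + 8 @ $19.25 = $24,583.70
Ending inventory: 297 @ $17.30 + 310 @ $18.10 + 342 @ $19.25 = $17,332.60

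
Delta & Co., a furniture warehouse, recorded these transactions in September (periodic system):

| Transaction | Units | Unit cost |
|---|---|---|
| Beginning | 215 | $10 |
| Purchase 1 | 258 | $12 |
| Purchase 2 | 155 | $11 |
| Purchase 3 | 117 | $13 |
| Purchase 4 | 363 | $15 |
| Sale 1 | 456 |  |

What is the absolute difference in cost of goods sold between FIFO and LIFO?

$1,612

FIFO COGS: 215 @ $10 + 241 @ $12 = $5,042
LIFO COGS: 363 @ $15 + 93 @ $13 = $6,654
Difference = |$5,042 − $6,654| = $1,612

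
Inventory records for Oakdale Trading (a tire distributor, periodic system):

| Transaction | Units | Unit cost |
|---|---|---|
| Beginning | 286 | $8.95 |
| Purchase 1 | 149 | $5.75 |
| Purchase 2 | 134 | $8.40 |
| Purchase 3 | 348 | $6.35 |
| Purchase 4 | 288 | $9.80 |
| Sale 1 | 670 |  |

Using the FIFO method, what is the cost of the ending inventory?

Ending inventory = $4,390.85

Sale 1 (670) [FIFO — oldest first]: 286 @ $8.95 + 149 @ $5.75 + 134 @ $8.40 + 101 @ $6.35 = $5,183.40
Ending inventory: 247 @ $6.35 + 288 @ $9.80 = $4,390.85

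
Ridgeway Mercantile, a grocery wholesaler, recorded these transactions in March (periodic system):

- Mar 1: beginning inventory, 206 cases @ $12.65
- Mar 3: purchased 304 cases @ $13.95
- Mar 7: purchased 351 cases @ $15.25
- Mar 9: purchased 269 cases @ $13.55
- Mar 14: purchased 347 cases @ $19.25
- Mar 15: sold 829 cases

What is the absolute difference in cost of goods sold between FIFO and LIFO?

FIFO COGS: 206 @ $12.65 + 304 @ $13.95 + 319 @ $15.25 = $11,711.45
LIFO COGS: 347 @ $19.25 + 269 @ $13.55 + 213 @ $15.25 = $13,572.95
Difference = |$11,711.45 − $13,572.95| = $1,861.50

$1,861.50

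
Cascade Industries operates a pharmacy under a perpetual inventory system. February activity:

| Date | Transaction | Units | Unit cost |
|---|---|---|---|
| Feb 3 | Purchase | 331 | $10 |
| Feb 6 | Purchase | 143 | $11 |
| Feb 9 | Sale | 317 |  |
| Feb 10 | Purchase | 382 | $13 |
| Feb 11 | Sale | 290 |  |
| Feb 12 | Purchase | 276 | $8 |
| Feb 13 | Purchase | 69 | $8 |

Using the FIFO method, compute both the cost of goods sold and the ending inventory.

Feb 9, 317 sold [FIFO — oldest first]: 317 @ $10 = $3,170
Feb 11, 290 sold [FIFO — oldest first]: 14 @ $10 + 143 @ $11 + 133 @ $13 = $3,442
Total COGS = $3,170 + $3,442 = $6,612
Ending inventory: 249 @ $13 + 276 @ $8 + 69 @ $8 = $5,997
Check: goods available $12,609 = COGS $6,612 + ending $5,997

COGS = $6,612; ending inventory = $5,997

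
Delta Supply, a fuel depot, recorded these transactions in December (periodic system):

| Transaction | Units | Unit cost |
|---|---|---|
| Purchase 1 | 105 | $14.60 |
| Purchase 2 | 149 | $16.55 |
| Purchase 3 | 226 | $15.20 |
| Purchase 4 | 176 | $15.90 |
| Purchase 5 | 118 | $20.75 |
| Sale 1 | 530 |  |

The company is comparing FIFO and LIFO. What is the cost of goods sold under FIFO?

COGS = $8,229.15

FIFO COGS: 105 @ $14.60 + 149 @ $16.55 + 226 @ $15.20 + 50 @ $15.90 = $8,229.15
LIFO COGS: 118 @ $20.75 + 176 @ $15.90 + 226 @ $15.20 + 10 @ $16.55 = $8,847.60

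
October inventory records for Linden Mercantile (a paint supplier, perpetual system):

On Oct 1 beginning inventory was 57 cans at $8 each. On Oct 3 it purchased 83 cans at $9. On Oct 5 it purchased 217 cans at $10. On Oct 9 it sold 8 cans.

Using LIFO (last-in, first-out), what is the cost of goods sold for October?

Oct 9, 8 sold [LIFO — newest first]: 8 @ $10 = $80
Ending inventory: 57 @ $8 + 83 @ $9 + 209 @ $10 = $3,293
Check: goods available $3,373 = COGS $80 + ending $3,293

COGS = $80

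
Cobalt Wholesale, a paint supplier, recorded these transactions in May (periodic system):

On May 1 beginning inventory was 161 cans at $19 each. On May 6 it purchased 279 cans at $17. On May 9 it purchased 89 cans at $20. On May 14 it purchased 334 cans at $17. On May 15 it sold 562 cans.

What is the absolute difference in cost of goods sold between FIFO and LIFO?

FIFO COGS: 161 @ $19 + 279 @ $17 + 89 @ $20 + 33 @ $17 = $10,143
LIFO COGS: 334 @ $17 + 89 @ $20 + 139 @ $17 = $9,821
Difference = |$10,143 − $9,821| = $322

$322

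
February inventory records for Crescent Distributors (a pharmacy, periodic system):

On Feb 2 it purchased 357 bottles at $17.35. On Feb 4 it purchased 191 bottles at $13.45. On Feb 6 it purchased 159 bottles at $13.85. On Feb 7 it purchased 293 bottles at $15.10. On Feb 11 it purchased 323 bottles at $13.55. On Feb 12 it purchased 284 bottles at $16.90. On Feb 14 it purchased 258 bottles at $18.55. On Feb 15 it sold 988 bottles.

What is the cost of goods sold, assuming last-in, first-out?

Feb 15, 988 sold [LIFO — newest first]: 258 @ $18.55 + 284 @ $16.90 + 323 @ $13.55 + 123 @ $15.10 = $15,819.45
Ending inventory: 357 @ $17.35 + 191 @ $13.45 + 159 @ $13.85 + 170 @ $15.10 = $13,532.05
Check: goods available $29,351.50 = COGS $15,819.45 + ending $13,532.05

COGS = $15,819.45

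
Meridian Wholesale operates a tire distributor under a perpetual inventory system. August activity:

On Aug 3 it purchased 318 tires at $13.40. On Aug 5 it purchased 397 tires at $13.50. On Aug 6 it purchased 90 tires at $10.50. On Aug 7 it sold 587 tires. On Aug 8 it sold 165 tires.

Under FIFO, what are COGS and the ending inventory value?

COGS = $10,009.20; ending inventory = $556.50

Aug 7, 587 sold [FIFO — oldest first]: 318 @ $13.40 + 269 @ $13.50 = $7,892.70
Aug 8, 165 sold [FIFO — oldest first]: 128 @ $13.50 + 37 @ $10.50 = $2,116.50
Total COGS = $7,892.70 + $2,116.50 = $10,009.20
Ending inventory: 53 @ $10.50 = $556.50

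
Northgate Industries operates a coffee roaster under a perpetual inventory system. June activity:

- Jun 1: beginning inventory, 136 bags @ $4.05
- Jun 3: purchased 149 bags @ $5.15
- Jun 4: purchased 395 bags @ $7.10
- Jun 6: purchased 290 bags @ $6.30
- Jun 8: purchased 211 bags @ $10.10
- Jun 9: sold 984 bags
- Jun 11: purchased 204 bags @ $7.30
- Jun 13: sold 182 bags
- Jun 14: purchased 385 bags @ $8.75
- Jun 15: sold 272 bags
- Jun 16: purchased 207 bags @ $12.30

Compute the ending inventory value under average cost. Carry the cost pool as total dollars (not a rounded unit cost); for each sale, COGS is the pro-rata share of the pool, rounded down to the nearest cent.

Ending inventory = $5,249.50

After Jun 1: 136 on hand, pool $550.80 (≈ $4.0500 each)
After Jun 3: 285 on hand, pool $1,318.15 (≈ $4.6251 each)
After Jun 4: 680 on hand, pool $4,122.65 (≈ $6.0627 each)
After Jun 6: 970 on hand, pool $5,949.65 (≈ $6.1337 each)
After Jun 8: 1181 on hand, pool $8,080.75 (≈ $6.8423 each)
Jun 9, sell 984: 984/1181 × $8,080.75 → $6,732.81
After Jun 11: 401 on hand, pool $2,837.14 (≈ $7.0752 each)
Jun 13, sell 182: 182/401 × $2,837.14 → $1,287.67
After Jun 14: 604 on hand, pool $4,918.22 (≈ $8.1427 each)
Jun 15, sell 272: 272/604 × $4,918.22 → $2,214.82
After Jun 16: 539 on hand, pool $5,249.50 (≈ $9.7393 each)
Total COGS = $6,732.81 + $1,287.67 + $2,214.82 = $10,235.30
Ending inventory (cost pool remaining) = $5,249.50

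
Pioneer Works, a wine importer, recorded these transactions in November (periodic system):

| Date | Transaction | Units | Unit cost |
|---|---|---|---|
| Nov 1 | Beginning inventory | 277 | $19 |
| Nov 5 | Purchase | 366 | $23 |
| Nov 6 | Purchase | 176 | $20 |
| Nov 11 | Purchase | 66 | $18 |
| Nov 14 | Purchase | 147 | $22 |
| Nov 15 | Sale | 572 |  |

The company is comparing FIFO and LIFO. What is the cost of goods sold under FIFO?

COGS = $12,048

FIFO COGS: 277 @ $19 + 295 @ $23 = $12,048
LIFO COGS: 147 @ $22 + 66 @ $18 + 176 @ $20 + 183 @ $23 = $12,151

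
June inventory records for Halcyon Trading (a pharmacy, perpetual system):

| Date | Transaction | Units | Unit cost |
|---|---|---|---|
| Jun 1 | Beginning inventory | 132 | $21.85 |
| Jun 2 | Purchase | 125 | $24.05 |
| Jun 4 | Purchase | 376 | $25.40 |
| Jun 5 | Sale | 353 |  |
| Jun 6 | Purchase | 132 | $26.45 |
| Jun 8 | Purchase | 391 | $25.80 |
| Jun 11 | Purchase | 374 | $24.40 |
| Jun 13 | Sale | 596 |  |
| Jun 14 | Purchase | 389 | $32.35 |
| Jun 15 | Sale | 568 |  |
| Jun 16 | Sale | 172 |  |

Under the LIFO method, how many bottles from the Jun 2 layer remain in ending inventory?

98

Jun 5, 353 sold [LIFO — newest first]: 353 @ $25.40 = $8,966.20
Jun 13, 596 sold [LIFO — newest first]: 374 @ $24.40 + 222 @ $25.80 = $14,853.20
Jun 15, 568 sold [LIFO — newest first]: 389 @ $32.35 + 169 @ $25.80 + 10 @ $26.45 = $17,208.85
Jun 16, 172 sold [LIFO — newest first]: 122 @ $26.45 + 23 @ $25.40 + 27 @ $24.05 = $4,460.45
Total COGS = $8,966.20 + $14,853.20 + $17,208.85 + $4,460.45 = $45,488.70
Ending inventory: 132 @ $21.85 + 98 @ $24.05 = $5,241.10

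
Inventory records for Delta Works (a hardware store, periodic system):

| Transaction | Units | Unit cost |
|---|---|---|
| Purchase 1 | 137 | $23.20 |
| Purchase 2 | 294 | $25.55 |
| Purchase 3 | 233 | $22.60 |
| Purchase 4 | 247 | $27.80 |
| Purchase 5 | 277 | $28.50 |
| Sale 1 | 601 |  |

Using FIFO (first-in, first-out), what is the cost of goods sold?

Sale 1 (601) [FIFO — oldest first]: 137 @ $23.20 + 294 @ $25.55 + 170 @ $22.60 = $14,532.10
Ending inventory: 63 @ $22.60 + 247 @ $27.80 + 277 @ $28.50 = $16,184.90

COGS = $14,532.10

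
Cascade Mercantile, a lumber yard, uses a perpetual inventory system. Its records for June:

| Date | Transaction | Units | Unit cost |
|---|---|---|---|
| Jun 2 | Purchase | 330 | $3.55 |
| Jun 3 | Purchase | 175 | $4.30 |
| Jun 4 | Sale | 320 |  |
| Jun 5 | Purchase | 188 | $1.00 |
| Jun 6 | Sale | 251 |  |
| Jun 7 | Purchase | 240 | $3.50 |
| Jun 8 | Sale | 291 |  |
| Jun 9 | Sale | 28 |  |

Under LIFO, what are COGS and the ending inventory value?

Jun 4, 320 sold [LIFO — newest first]: 175 @ $4.30 + 145 @ $3.55 = $1,267.25
Jun 6, 251 sold [LIFO — newest first]: 188 @ $1.00 + 63 @ $3.55 = $411.65
Jun 8, 291 sold [LIFO — newest first]: 240 @ $3.50 + 51 @ $3.55 = $1,021.05
Jun 9, 28 sold [LIFO — newest first]: 28 @ $3.55 = $99.40
Total COGS = $1,267.25 + $411.65 + $1,021.05 + $99.40 = $2,799.35
Ending inventory: 43 @ $3.55 = $152.65

COGS = $2,799.35; ending inventory = $152.65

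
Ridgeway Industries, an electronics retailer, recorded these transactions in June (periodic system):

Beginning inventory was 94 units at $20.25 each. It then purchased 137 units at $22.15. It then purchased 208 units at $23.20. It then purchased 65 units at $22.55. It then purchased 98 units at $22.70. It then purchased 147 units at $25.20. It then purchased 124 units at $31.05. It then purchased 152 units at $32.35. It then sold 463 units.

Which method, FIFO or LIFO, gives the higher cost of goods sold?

LIFO

FIFO COGS: 94 @ $20.25 + 137 @ $22.15 + 208 @ $23.20 + 24 @ $22.55 = $10,304.85
LIFO COGS: 152 @ $32.35 + 124 @ $31.05 + 147 @ $25.20 + 40 @ $22.70 = $13,379.80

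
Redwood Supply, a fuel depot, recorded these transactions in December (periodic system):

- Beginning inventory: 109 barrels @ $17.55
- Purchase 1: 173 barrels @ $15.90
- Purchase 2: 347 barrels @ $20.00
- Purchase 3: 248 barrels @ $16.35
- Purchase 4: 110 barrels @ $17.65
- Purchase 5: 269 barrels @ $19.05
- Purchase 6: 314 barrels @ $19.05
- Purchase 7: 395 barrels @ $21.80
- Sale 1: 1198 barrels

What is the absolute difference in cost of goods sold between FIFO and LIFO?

FIFO COGS: 109 @ $17.55 + 173 @ $15.90 + 347 @ $20.00 + 248 @ $16.35 + 110 @ $17.65 + 211 @ $19.05 = $21,619.50
LIFO COGS: 395 @ $21.80 + 314 @ $19.05 + 269 @ $19.05 + 110 @ $17.65 + 110 @ $16.35 = $23,457.15
Difference = |$21,619.50 − $23,457.15| = $1,837.65

$1,837.65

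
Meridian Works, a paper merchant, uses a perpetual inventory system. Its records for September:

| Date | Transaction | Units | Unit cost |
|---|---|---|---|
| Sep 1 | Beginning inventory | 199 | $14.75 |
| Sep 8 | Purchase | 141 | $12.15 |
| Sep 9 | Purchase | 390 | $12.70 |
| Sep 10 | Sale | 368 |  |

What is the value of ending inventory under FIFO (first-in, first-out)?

Sep 10, 368 sold [FIFO — oldest first]: 199 @ $14.75 + 141 @ $12.15 + 28 @ $12.70 = $5,004.00
Ending inventory: 362 @ $12.70 = $4,597.40
Check: goods available $9,601.40 = COGS $5,004.00 + ending $4,597.40

Ending inventory = $4,597.40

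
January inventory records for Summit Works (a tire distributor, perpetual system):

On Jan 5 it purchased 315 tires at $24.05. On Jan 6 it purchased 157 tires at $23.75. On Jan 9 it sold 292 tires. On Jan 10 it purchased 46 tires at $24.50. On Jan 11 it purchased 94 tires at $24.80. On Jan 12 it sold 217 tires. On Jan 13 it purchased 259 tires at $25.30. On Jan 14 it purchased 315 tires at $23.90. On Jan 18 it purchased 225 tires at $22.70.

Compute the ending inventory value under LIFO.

Jan 9, 292 sold [LIFO — newest first]: 157 @ $23.75 + 135 @ $24.05 = $6,975.50
Jan 12, 217 sold [LIFO — newest first]: 94 @ $24.80 + 46 @ $24.50 + 77 @ $24.05 = $5,310.05
Total COGS = $6,975.50 + $5,310.05 = $12,285.55
Ending inventory: 103 @ $24.05 + 259 @ $25.30 + 315 @ $23.90 + 225 @ $22.70 = $21,665.85

Ending inventory = $21,665.85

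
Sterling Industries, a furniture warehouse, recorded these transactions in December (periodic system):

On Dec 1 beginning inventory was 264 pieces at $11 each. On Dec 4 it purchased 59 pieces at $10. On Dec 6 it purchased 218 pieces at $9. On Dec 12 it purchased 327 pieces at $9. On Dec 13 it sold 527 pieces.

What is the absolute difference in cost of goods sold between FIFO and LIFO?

FIFO COGS: 264 @ $11 + 59 @ $10 + 204 @ $9 = $5,330
LIFO COGS: 327 @ $9 + 200 @ $9 = $4,743
Difference = |$5,330 − $4,743| = $587

$587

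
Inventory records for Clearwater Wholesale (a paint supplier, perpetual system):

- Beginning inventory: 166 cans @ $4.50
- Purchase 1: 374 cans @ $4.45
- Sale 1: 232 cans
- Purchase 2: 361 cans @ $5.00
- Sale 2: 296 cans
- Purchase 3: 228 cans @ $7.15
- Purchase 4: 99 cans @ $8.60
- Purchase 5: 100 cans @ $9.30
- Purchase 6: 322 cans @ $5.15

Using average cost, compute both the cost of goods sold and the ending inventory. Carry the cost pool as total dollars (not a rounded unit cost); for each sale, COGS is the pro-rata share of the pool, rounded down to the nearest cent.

After Beginning: 166 on hand, pool $747.00 (≈ $4.5000 each)
After Purchase 1: 540 on hand, pool $2,411.30 (≈ $4.4654 each)
Sale 1, sell 232: 232/540 × $2,411.30 → $1,035.96
After Purchase 2: 669 on hand, pool $3,180.34 (≈ $4.7539 each)
Sale 2, sell 296: 296/669 × $3,180.34 → $1,407.14
After Purchase 3: 601 on hand, pool $3,403.40 (≈ $5.6629 each)
After Purchase 4: 700 on hand, pool $4,254.80 (≈ $6.0783 each)
After Purchase 5: 800 on hand, pool $5,184.80 (≈ $6.4810 each)
After Purchase 6: 1122 on hand, pool $6,843.10 (≈ $6.0990 each)
Total COGS = $1,035.96 + $1,407.14 = $2,443.10
Ending inventory (cost pool remaining) = $6,843.10
Check: goods available $9,286.20 = COGS $2,443.10 + ending $6,843.10

COGS = $2,443.10; ending inventory = $6,843.10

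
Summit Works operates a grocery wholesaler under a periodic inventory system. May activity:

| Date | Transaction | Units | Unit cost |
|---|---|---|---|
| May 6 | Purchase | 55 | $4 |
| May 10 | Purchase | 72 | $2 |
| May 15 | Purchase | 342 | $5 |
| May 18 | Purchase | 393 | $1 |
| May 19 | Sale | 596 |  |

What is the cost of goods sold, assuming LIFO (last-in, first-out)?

COGS = $1,408

May 19, 596 sold [LIFO — newest first]: 393 @ $1 + 203 @ $5 = $1,408
Ending inventory: 55 @ $4 + 72 @ $2 + 139 @ $5 = $1,059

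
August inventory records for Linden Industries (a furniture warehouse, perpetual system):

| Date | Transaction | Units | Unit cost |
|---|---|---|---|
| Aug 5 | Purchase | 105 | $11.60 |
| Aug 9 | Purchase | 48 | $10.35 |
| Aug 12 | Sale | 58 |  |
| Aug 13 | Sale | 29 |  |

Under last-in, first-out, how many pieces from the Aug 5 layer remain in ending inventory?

Aug 12, 58 sold [LIFO — newest first]: 48 @ $10.35 + 10 @ $11.60 = $612.80
Aug 13, 29 sold [LIFO — newest first]: 29 @ $11.60 = $336.40
Total COGS = $612.80 + $336.40 = $949.20
Ending inventory: 66 @ $11.60 = $765.60

66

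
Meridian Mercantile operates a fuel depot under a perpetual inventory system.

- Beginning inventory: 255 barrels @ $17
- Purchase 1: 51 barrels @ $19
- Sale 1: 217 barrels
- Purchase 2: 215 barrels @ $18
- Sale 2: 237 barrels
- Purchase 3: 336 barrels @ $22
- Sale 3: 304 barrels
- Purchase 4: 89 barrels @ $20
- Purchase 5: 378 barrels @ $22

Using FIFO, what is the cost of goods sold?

COGS = $14,388

Sale 1 (217) [FIFO — oldest first]: 217 @ $17 = $3,689
Sale 2 (237) [FIFO — oldest first]: 38 @ $17 + 51 @ $19 + 148 @ $18 = $4,279
Sale 3 (304) [FIFO — oldest first]: 67 @ $18 + 237 @ $22 = $6,420
Total COGS = $3,689 + $4,279 + $6,420 = $14,388
Ending inventory: 99 @ $22 + 89 @ $20 + 378 @ $22 = $12,274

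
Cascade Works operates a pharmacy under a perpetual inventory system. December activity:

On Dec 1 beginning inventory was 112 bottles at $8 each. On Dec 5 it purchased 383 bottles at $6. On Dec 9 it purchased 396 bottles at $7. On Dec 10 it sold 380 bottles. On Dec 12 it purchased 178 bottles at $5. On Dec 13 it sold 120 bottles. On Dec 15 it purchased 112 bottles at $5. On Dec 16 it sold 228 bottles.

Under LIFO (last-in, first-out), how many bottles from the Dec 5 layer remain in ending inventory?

341

Dec 10, 380 sold [LIFO — newest first]: 380 @ $7 = $2,660
Dec 13, 120 sold [LIFO — newest first]: 120 @ $5 = $600
Dec 16, 228 sold [LIFO — newest first]: 112 @ $5 + 58 @ $5 + 16 @ $7 + 42 @ $6 = $1,214
Total COGS = $2,660 + $600 + $1,214 = $4,474
Ending inventory: 112 @ $8 + 341 @ $6 = $2,942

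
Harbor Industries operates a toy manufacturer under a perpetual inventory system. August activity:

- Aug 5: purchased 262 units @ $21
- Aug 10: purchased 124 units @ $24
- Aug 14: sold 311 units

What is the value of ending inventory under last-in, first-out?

Ending inventory = $1,575

Aug 14, 311 sold [LIFO — newest first]: 124 @ $24 + 187 @ $21 = $6,903
Ending inventory: 75 @ $21 = $1,575
Check: goods available $8,478 = COGS $6,903 + ending $1,575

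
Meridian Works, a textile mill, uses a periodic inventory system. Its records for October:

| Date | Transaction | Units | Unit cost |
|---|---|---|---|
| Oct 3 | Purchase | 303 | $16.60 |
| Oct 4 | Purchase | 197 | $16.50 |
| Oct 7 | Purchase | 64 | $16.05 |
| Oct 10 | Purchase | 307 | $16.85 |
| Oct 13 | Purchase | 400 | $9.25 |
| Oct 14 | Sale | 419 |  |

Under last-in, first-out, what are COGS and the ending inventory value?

Oct 14, 419 sold [LIFO — newest first]: 400 @ $9.25 + 19 @ $16.85 = $4,020.15
Ending inventory: 303 @ $16.60 + 197 @ $16.50 + 64 @ $16.05 + 288 @ $16.85 = $14,160.30
Check: goods available $18,180.45 = COGS $4,020.15 + ending $14,160.30

COGS = $4,020.15; ending inventory = $14,160.30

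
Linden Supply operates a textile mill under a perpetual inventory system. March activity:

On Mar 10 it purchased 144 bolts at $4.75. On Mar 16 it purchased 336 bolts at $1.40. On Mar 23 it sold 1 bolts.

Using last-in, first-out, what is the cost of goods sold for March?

Mar 23, 1 sold [LIFO — newest first]: 1 @ $1.40 = $1.40
Ending inventory: 144 @ $4.75 + 335 @ $1.40 = $1,153.00

COGS = $1.40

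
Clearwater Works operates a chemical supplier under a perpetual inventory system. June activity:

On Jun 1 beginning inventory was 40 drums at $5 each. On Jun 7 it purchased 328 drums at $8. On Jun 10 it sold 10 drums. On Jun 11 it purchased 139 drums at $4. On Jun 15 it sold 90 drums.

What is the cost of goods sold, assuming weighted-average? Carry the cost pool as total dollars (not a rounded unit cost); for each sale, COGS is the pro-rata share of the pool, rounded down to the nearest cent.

COGS = $674.90

After Jun 1: 40 on hand, pool $200.00 (≈ $5.0000 each)
After Jun 7: 368 on hand, pool $2,824.00 (≈ $7.6739 each)
Jun 10, sell 10: 10/368 × $2,824.00 → $76.73
After Jun 11: 497 on hand, pool $3,303.27 (≈ $6.6464 each)
Jun 15, sell 90: 90/497 × $3,303.27 → $598.17
Total COGS = $76.73 + $598.17 = $674.90
Ending inventory (cost pool remaining) = $2,705.10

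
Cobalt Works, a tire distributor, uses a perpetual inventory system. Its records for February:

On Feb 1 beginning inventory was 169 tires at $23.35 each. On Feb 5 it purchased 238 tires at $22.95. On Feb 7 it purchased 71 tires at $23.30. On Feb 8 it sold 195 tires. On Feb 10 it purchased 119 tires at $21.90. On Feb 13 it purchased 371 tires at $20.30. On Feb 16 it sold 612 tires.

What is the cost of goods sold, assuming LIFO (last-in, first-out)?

COGS = $17,440.60

Feb 8, 195 sold [LIFO — newest first]: 71 @ $23.30 + 124 @ $22.95 = $4,500.10
Feb 16, 612 sold [LIFO — newest first]: 371 @ $20.30 + 119 @ $21.90 + 114 @ $22.95 + 8 @ $23.35 = $12,940.50
Total COGS = $4,500.10 + $12,940.50 = $17,440.60
Ending inventory: 161 @ $23.35 = $3,759.35
Check: goods available $21,199.95 = COGS $17,440.60 + ending $3,759.35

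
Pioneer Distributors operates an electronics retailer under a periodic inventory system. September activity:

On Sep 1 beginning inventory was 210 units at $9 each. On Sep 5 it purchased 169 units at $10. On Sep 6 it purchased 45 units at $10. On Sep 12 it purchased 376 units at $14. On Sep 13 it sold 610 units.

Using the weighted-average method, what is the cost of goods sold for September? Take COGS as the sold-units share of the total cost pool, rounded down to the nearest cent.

Sep 13, sell 610: 610/800 × $9,294.00 → $7,086.67
Ending inventory (cost pool remaining) = $2,207.33
Check: goods available $9,294.00 = COGS $7,086.67 + ending $2,207.33

COGS = $7,086.67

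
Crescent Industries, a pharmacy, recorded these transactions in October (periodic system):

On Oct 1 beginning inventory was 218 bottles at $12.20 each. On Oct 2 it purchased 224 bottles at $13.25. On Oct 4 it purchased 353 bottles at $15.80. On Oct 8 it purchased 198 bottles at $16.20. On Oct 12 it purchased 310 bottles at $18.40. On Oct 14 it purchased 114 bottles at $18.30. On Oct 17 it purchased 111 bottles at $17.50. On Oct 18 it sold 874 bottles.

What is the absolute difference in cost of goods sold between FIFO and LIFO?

FIFO COGS: 218 @ $12.20 + 224 @ $13.25 + 353 @ $15.80 + 79 @ $16.20 = $12,484.80
LIFO COGS: 111 @ $17.50 + 114 @ $18.30 + 310 @ $18.40 + 198 @ $16.20 + 141 @ $15.80 = $15,168.10
Difference = |$12,484.80 − $15,168.10| = $2,683.30

$2,683.30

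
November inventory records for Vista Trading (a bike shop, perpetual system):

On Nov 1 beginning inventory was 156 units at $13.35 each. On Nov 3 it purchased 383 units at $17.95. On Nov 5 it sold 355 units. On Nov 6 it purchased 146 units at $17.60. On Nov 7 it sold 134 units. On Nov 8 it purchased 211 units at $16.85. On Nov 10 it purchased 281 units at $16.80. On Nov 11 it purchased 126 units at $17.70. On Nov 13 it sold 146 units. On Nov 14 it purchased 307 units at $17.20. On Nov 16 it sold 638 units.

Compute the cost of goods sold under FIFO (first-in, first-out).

Nov 5, 355 sold [FIFO — oldest first]: 156 @ $13.35 + 199 @ $17.95 = $5,654.65
Nov 7, 134 sold [FIFO — oldest first]: 134 @ $17.95 = $2,405.30
Nov 13, 146 sold [FIFO — oldest first]: 50 @ $17.95 + 96 @ $17.60 = $2,587.10
Nov 16, 638 sold [FIFO — oldest first]: 50 @ $17.60 + 211 @ $16.85 + 281 @ $16.80 + 96 @ $17.70 = $10,855.35
Total COGS = $5,654.65 + $2,405.30 + $2,587.10 + $10,855.35 = $21,502.40
Ending inventory: 30 @ $17.70 + 307 @ $17.20 = $5,811.40

COGS = $21,502.40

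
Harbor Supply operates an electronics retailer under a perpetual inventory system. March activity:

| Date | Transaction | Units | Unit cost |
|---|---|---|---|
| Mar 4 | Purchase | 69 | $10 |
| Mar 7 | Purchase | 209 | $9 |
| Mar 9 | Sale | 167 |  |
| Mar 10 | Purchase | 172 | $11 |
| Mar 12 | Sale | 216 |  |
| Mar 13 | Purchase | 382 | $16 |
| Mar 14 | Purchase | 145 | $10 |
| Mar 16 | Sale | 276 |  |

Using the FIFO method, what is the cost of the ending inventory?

Ending inventory = $4,218

Mar 9, 167 sold [FIFO — oldest first]: 69 @ $10 + 98 @ $9 = $1,572
Mar 12, 216 sold [FIFO — oldest first]: 111 @ $9 + 105 @ $11 = $2,154
Mar 16, 276 sold [FIFO — oldest first]: 67 @ $11 + 209 @ $16 = $4,081
Total COGS = $1,572 + $2,154 + $4,081 = $7,807
Ending inventory: 173 @ $16 + 145 @ $10 = $4,218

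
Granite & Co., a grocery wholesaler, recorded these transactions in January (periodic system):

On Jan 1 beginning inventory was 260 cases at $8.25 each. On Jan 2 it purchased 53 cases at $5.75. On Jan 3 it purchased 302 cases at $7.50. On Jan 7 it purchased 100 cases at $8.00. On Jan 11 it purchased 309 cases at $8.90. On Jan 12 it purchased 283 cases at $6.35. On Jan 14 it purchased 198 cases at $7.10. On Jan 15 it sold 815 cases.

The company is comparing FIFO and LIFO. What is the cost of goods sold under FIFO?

COGS = $6,404.75

FIFO COGS: 260 @ $8.25 + 53 @ $5.75 + 302 @ $7.50 + 100 @ $8.00 + 100 @ $8.90 = $6,404.75
LIFO COGS: 198 @ $7.10 + 283 @ $6.35 + 309 @ $8.90 + 25 @ $8.00 = $6,152.95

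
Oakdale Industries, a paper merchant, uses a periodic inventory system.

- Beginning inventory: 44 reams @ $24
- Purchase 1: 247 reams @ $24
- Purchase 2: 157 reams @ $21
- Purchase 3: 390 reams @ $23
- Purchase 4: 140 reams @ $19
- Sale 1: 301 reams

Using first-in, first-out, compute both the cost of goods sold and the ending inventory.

Sale 1 (301) [FIFO — oldest first]: 44 @ $24 + 247 @ $24 + 10 @ $21 = $7,194
Ending inventory: 147 @ $21 + 390 @ $23 + 140 @ $19 = $14,717

COGS = $7,194; ending inventory = $14,717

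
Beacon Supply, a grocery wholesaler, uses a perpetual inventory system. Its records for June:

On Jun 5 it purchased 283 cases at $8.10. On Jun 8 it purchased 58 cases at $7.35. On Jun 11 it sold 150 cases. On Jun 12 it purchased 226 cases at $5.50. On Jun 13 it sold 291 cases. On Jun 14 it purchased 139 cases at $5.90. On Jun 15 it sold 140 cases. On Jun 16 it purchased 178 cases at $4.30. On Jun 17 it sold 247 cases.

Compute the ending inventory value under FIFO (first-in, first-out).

Ending inventory = $240.80

Jun 11, 150 sold [FIFO — oldest first]: 150 @ $8.10 = $1,215.00
Jun 13, 291 sold [FIFO — oldest first]: 133 @ $8.10 + 58 @ $7.35 + 100 @ $5.50 = $2,053.60
Jun 15, 140 sold [FIFO — oldest first]: 126 @ $5.50 + 14 @ $5.90 = $775.60
Jun 17, 247 sold [FIFO — oldest first]: 125 @ $5.90 + 122 @ $4.30 = $1,262.10
Total COGS = $1,215.00 + $2,053.60 + $775.60 + $1,262.10 = $5,306.30
Ending inventory: 56 @ $4.30 = $240.80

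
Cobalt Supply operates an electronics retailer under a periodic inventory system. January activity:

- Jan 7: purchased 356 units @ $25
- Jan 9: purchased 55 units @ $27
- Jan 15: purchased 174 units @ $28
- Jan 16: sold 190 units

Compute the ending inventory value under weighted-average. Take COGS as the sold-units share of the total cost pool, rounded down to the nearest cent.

Jan 16, sell 190: 190/585 × $15,257.00 → $4,955.26
Ending inventory (cost pool remaining) = $10,301.74

Ending inventory = $10,301.74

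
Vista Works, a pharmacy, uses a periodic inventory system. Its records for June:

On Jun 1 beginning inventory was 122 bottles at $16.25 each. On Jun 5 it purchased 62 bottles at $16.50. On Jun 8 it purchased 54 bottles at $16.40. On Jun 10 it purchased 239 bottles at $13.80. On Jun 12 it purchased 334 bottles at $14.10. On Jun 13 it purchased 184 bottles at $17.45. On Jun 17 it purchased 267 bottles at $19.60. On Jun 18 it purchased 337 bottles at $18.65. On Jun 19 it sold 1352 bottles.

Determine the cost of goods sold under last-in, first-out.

Jun 19, 1352 sold [LIFO — newest first]: 337 @ $18.65 + 267 @ $19.60 + 184 @ $17.45 + 334 @ $14.10 + 230 @ $13.80 = $22,612.45
Ending inventory: 122 @ $16.25 + 62 @ $16.50 + 54 @ $16.40 + 9 @ $13.80 = $4,015.30

COGS = $22,612.45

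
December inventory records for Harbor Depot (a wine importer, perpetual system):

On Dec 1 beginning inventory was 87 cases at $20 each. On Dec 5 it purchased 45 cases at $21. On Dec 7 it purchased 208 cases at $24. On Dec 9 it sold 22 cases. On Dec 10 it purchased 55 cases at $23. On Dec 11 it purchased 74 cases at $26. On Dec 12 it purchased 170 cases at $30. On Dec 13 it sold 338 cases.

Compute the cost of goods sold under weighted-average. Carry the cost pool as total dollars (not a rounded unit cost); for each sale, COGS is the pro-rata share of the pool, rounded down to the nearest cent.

After Dec 1: 87 on hand, pool $1,740.00 (≈ $20.0000 each)
After Dec 5: 132 on hand, pool $2,685.00 (≈ $20.3409 each)
After Dec 7: 340 on hand, pool $7,677.00 (≈ $22.5794 each)
Dec 9, sell 22: 22/340 × $7,677.00 → $496.74
After Dec 10: 373 on hand, pool $8,445.26 (≈ $22.6414 each)
After Dec 11: 447 on hand, pool $10,369.26 (≈ $23.1974 each)
After Dec 12: 617 on hand, pool $15,469.26 (≈ $25.0717 each)
Dec 13, sell 338: 338/617 × $15,469.26 → $8,474.24
Total COGS = $496.74 + $8,474.24 = $8,970.98
Ending inventory (cost pool remaining) = $6,995.02
Check: goods available $15,966.00 = COGS $8,970.98 + ending $6,995.02

COGS = $8,970.98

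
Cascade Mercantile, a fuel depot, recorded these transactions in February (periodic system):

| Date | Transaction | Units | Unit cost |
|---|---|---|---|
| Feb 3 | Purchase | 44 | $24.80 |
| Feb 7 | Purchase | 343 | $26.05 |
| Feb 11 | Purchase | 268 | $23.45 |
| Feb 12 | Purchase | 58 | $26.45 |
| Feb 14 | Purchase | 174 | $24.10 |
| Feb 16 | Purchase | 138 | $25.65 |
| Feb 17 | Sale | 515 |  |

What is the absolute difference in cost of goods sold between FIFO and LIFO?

$360.50

FIFO COGS: 44 @ $24.80 + 343 @ $26.05 + 128 @ $23.45 = $13,027.95
LIFO COGS: 138 @ $25.65 + 174 @ $24.10 + 58 @ $26.45 + 145 @ $23.45 = $12,667.45
Difference = |$13,027.95 − $12,667.45| = $360.50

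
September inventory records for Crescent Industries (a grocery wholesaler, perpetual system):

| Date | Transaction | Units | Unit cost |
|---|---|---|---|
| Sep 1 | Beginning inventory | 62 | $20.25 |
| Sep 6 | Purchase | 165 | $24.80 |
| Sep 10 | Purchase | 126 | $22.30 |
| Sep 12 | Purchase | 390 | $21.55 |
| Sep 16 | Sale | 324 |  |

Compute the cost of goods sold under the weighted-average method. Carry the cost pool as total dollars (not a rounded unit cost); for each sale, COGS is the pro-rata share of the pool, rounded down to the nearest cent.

COGS = $7,222.10

After Sep 1: 62 on hand, pool $1,255.50 (≈ $20.2500 each)
After Sep 6: 227 on hand, pool $5,347.50 (≈ $23.5573 each)
After Sep 10: 353 on hand, pool $8,157.30 (≈ $23.1085 each)
After Sep 12: 743 on hand, pool $16,561.80 (≈ $22.2904 each)
Sep 16, sell 324: 324/743 × $16,561.80 → $7,222.10
Ending inventory (cost pool remaining) = $9,339.70
Check: goods available $16,561.80 = COGS $7,222.10 + ending $9,339.70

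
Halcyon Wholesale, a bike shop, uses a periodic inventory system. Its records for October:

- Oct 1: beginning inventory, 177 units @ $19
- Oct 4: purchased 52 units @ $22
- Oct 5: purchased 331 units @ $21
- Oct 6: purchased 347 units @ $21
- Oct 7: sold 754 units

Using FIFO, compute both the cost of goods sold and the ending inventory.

COGS = $15,532; ending inventory = $3,213

Oct 7, 754 sold [FIFO — oldest first]: 177 @ $19 + 52 @ $22 + 331 @ $21 + 194 @ $21 = $15,532
Ending inventory: 153 @ $21 = $3,213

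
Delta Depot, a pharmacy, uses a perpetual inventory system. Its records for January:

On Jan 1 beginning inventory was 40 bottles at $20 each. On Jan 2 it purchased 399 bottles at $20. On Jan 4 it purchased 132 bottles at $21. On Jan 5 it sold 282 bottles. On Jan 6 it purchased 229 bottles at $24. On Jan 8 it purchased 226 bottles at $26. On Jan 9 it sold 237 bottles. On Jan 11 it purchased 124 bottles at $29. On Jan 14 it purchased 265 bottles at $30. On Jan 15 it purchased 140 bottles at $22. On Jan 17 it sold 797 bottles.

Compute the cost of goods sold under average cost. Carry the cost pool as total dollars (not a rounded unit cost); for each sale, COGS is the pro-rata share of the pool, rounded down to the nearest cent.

COGS = $31,468.92

After Jan 1: 40 on hand, pool $800.00 (≈ $20.0000 each)
After Jan 2: 439 on hand, pool $8,780.00 (≈ $20.0000 each)
After Jan 4: 571 on hand, pool $11,552.00 (≈ $20.2312 each)
Jan 5, sell 282: 282/571 × $11,552.00 → $5,705.19
After Jan 6: 518 on hand, pool $11,342.81 (≈ $21.8973 each)
After Jan 8: 744 on hand, pool $17,218.81 (≈ $23.1436 each)
Jan 9, sell 237: 237/744 × $17,218.81 → $5,485.02
After Jan 11: 631 on hand, pool $15,329.79 (≈ $24.2944 each)
After Jan 14: 896 on hand, pool $23,279.79 (≈ $25.9819 each)
After Jan 15: 1036 on hand, pool $26,359.79 (≈ $25.4438 each)
Jan 17, sell 797: 797/1036 × $26,359.79 → $20,278.71
Total COGS = $5,705.19 + $5,485.02 + $20,278.71 = $31,468.92
Ending inventory (cost pool remaining) = $6,081.08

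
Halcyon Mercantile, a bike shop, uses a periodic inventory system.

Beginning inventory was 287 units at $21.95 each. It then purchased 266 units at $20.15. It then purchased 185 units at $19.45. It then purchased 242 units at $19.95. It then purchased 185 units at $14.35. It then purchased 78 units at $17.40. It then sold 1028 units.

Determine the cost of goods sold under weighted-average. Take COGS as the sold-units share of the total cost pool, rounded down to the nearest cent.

COGS = $19,929.51

Sale 1, sell 1028: 1028/1243 × $24,097.65 → $19,929.51
Ending inventory (cost pool remaining) = $4,168.14
Check: goods available $24,097.65 = COGS $19,929.51 + ending $4,168.14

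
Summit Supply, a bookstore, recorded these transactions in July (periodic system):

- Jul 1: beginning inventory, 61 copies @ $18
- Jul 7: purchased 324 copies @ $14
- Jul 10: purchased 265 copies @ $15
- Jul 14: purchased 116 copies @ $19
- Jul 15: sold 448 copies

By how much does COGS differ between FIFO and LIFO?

$538

FIFO COGS: 61 @ $18 + 324 @ $14 + 63 @ $15 = $6,579
LIFO COGS: 116 @ $19 + 265 @ $15 + 67 @ $14 = $7,117
Difference = |$6,579 − $7,117| = $538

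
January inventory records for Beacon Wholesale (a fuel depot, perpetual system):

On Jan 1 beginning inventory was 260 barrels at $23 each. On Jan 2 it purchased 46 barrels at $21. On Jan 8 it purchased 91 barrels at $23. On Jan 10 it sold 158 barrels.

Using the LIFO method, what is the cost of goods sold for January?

Jan 10, 158 sold [LIFO — newest first]: 91 @ $23 + 46 @ $21 + 21 @ $23 = $3,542
Ending inventory: 239 @ $23 = $5,497

COGS = $3,542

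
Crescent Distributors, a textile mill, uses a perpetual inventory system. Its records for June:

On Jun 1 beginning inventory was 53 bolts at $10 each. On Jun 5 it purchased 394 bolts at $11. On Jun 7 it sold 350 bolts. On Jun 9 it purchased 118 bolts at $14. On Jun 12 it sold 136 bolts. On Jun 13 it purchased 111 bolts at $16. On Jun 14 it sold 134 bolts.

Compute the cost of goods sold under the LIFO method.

Jun 7, 350 sold [LIFO — newest first]: 350 @ $11 = $3,850
Jun 12, 136 sold [LIFO — newest first]: 118 @ $14 + 18 @ $11 = $1,850
Jun 14, 134 sold [LIFO — newest first]: 111 @ $16 + 23 @ $11 = $2,029
Total COGS = $3,850 + $1,850 + $2,029 = $7,729
Ending inventory: 53 @ $10 + 3 @ $11 = $563

COGS = $7,729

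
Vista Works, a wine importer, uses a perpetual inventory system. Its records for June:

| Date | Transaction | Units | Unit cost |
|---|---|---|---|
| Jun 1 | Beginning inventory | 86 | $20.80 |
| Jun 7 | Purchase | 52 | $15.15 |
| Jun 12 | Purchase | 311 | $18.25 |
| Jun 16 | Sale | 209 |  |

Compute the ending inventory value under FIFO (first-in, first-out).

Jun 16, 209 sold [FIFO — oldest first]: 86 @ $20.80 + 52 @ $15.15 + 71 @ $18.25 = $3,872.35
Ending inventory: 240 @ $18.25 = $4,380.00
Check: goods available $8,252.35 = COGS $3,872.35 + ending $4,380.00

Ending inventory = $4,380.00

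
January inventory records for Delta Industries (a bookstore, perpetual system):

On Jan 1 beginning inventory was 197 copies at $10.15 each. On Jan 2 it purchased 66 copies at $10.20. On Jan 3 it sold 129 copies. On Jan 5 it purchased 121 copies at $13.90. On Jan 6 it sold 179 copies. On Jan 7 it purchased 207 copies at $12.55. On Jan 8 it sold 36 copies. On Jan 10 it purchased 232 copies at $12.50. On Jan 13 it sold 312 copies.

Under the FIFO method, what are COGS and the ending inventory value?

Jan 3, 129 sold [FIFO — oldest first]: 129 @ $10.15 = $1,309.35
Jan 6, 179 sold [FIFO — oldest first]: 68 @ $10.15 + 66 @ $10.20 + 45 @ $13.90 = $1,988.90
Jan 8, 36 sold [FIFO — oldest first]: 36 @ $13.90 = $500.40
Jan 13, 312 sold [FIFO — oldest first]: 40 @ $13.90 + 207 @ $12.55 + 65 @ $12.50 = $3,966.35
Total COGS = $1,309.35 + $1,988.90 + $500.40 + $3,966.35 = $7,765.00
Ending inventory: 167 @ $12.50 = $2,087.50
Check: goods available $9,852.50 = COGS $7,765.00 + ending $2,087.50

COGS = $7,765.00; ending inventory = $2,087.50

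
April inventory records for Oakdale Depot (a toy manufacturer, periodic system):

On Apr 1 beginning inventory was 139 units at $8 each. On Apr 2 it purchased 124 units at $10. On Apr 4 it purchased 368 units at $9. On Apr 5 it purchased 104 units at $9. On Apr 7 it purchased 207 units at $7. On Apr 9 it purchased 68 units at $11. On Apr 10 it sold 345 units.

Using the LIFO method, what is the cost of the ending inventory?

Ending inventory = $5,970

Apr 10, 345 sold [LIFO — newest first]: 68 @ $11 + 207 @ $7 + 70 @ $9 = $2,827
Ending inventory: 139 @ $8 + 124 @ $10 + 368 @ $9 + 34 @ $9 = $5,970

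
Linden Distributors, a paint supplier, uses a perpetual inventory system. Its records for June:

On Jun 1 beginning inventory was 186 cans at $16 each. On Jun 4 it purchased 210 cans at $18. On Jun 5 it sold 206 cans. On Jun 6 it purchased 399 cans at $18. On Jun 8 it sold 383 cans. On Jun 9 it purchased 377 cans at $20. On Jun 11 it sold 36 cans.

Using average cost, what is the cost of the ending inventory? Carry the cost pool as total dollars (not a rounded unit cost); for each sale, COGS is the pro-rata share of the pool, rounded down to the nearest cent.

Ending inventory = $10,494.88

After Jun 1: 186 on hand, pool $2,976.00 (≈ $16.0000 each)
After Jun 4: 396 on hand, pool $6,756.00 (≈ $17.0606 each)
Jun 5, sell 206: 206/396 × $6,756.00 → $3,514.48
After Jun 6: 589 on hand, pool $10,423.52 (≈ $17.6970 each)
Jun 8, sell 383: 383/589 × $10,423.52 → $6,777.94
After Jun 9: 583 on hand, pool $11,185.58 (≈ $19.1862 each)
Jun 11, sell 36: 36/583 × $11,185.58 → $690.70
Total COGS = $3,514.48 + $6,777.94 + $690.70 = $10,983.12
Ending inventory (cost pool remaining) = $10,494.88
Check: goods available $21,478.00 = COGS $10,983.12 + ending $10,494.88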